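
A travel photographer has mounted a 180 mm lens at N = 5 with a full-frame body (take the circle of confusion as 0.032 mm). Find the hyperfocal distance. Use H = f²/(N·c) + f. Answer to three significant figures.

Hyperfocal distance H = f²/(N·c) + f = 180²/(5 × 0.032) + 180 = 32400/0.16 + 180 ≈ 202680.0 mm ≈ 203 m.

203 m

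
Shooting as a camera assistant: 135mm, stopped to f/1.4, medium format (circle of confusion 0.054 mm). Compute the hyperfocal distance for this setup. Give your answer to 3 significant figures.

241 m

Hyperfocal distance H = f²/(N·c) + f = 135²/(1.4 × 0.054) + 135 = 18225/0.0756 + 135 ≈ 241206.4 mm ≈ 241 m.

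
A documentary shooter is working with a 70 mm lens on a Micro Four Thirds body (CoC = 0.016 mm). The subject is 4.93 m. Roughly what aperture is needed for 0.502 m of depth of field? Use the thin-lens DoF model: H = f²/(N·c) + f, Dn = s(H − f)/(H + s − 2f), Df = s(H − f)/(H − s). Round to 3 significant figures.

Write h = H − f = f²/(N·c). The thin-lens limits are Dn = s·h/(h + (s−f)) and Df = s·h/(h − (s−f)), so DoF = Df − Dn = 2·s·(s−f)·h / (h² − (s−f)²).
That is a quadratic in h: DoF·h² − 2·s·(s−f)·h − DoF·(s−f)² = 0 ⇒ h = (s−f)·(s + √(s² + DoF²)) / DoF = 4860 × (4930 + √(4930² + 502²)) / 502 = 4860 × (4930 + 4955.49) / 502 ≈ 95704 mm.
Then N = f²/(c·h) = 70² / (0.016 × 95704) = 4900 / 1531.3 ≈ 3.20.

f/3.20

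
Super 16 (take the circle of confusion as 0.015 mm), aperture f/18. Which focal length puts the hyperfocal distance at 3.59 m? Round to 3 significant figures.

31.0 mm

From H = f²/(N·c) + f, with f ≪ H: f ≈ √(H·N·c) = √(3590 × 18 × 0.015) = √969.30 ≈ 31.13 mm.
Exact: f² + N·c·f − N·c·H = 0 ⇒ f = (−N·c + √((N·c)² + 4·N·c·H))/2 = (−0.27 + √3877.3)/2 ≈ 30.999 mm ≈ 31.0 mm.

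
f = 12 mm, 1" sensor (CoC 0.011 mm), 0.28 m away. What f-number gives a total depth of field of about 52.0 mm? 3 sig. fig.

f/4.50

Write h = H − f = f²/(N·c). The thin-lens limits are Dn = s·h/(h + (s−f)) and Df = s·h/(h − (s−f)), so DoF = Df − Dn = 2·s·(s−f)·h / (h² − (s−f)²).
That is a quadratic in h: DoF·h² − 2·s·(s−f)·h − DoF·(s−f)² = 0 ⇒ h = (s−f)·(s + √(s² + DoF²)) / DoF = 268 × (280 + √(280² + 52²)) / 52 = 268 × (280 + 284.788) / 52 ≈ 2910.8 mm.
Then N = f²/(c·h) = 12² / (0.011 × 2910.8) = 144 / 32.019 ≈ 4.50.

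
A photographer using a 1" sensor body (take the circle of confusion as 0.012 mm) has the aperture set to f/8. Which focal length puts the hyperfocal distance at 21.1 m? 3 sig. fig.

From H = f²/(N·c) + f, with f ≪ H: f ≈ √(H·N·c) = √(21100 × 8 × 0.012) = √2025.6 ≈ 45.01 mm.
The +f correction barely moves this — solving exactly, f² + N·c·f − N·c·H = 0 ⇒ f = (−N·c + √((N·c)² + 4·N·c·H))/2 = (−0.096 + √8102.4)/2 ≈ 44.959 mm, so f ≈ 45.0 mm.

45.0 mm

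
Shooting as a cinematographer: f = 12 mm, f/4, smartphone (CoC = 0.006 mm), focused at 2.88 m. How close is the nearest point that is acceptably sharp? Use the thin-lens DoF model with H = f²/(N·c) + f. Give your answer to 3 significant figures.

Hyperfocal distance H = f²/(N·c) + f = 12²/(4 × 0.006) + 12 = 144/0.024 + 12 ≈ 6012.0 mm ≈ 6.012 m.
Near limit Dn = s·(H − f)/(H + s − 2f) = 2880 × (6012.0 − 12) / (6012.0 + 2880 − 2 × 12) = 2880 × 6000.0 / 8868.0 ≈ 1948.6 mm ≈ 1.95 m.

1.95 m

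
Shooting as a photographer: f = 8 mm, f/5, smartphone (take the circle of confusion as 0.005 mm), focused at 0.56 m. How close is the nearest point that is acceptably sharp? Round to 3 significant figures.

Hyperfocal distance H = f²/(N·c) + f = 8²/(5 × 0.005) + 8 = 64/0.025 + 8 ≈ 2568.0 mm ≈ 2.568 m.
Near limit Dn = s·(H − f)/(H + s − 2f) = 560 × (2568.0 − 8) / (2568.0 + 560 − 2 × 8) = 560 × 2560.0 / 3112.0 ≈ 460.67 mm.

461 mm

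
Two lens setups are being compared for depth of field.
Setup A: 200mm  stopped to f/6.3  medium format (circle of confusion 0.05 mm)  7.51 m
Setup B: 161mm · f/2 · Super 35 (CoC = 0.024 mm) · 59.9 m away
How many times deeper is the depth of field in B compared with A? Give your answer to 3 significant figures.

Setup A: H = 200²/(6.3×0.05) + 200 ≈ 127184.1 mm; DoF = Df − Dn = 7968.73 − 7101.21 ≈ 867.52 mm.
Setup B: H = 161²/(2×0.024) + 161 ≈ 540181.8 mm; DoF = Df − Dn = 67351 − 53934 ≈ 13417 mm.
Ratio = 13417 / 867.52 ≈ 15.5.

15.5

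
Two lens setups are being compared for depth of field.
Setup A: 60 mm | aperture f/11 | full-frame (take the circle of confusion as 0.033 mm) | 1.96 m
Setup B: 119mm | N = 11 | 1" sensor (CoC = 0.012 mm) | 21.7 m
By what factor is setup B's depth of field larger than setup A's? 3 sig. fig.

11.7

Setup A: H = 60²/(11×0.033) + 60 ≈ 9977.4 mm; DoF = Df − Dn = 2424.49 − 1644.87 ≈ 779.62 mm.
Setup B: H = 119²/(11×0.012) + 119 ≈ 107399.3 mm; DoF = Df − Dn = 27164.5 − 18065.8 ≈ 9098.7 mm.
Ratio = 9098.7 / 779.62 ≈ 11.7.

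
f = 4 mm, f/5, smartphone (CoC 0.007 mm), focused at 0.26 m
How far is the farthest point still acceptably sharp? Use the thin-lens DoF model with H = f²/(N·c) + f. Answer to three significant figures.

0.591 m

Hyperfocal distance H = f²/(N·c) + f = 4²/(5 × 0.007) + 4 = 16/0.035 + 4 ≈ 461.1 mm ≈ 0.461 m.
Far limit Df = s·(H − f)/(H − s) = 260 × (461.1 − 4) / (461.1 − 260) = 260 × 457.1 / 201.1 ≈ 590.91 mm ≈ 0.591 m.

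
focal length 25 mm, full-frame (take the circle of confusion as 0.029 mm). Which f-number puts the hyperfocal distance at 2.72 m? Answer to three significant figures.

Rearrange H = f²/(N·c) + f for N: N = f² / ((H − f)·c).
N = 25² / ((2720 − 25) × 0.029) = 625 / 78.16 ≈ 8.

f/8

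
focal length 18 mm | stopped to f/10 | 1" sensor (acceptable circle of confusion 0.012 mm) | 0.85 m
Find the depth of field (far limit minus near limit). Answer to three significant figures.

Hyperfocal distance H = f²/(N·c) + f = 18²/(10 × 0.012) + 18 = 324/0.12 + 18 ≈ 2718.0 mm ≈ 2.718 m.
Near limit Dn = s·(H − f)/(H + s − 2f) = 850 × (2718.0 − 18) / (2718.0 + 850 − 2 × 18) = 850 × 2700.0 / 3532.0 ≈ 649.77 mm.
Far limit Df = s·(H − f)/(H − s) = 850 × (2718.0 − 18) / (2718.0 − 850) = 850 × 2700.0 / 1868.0 ≈ 1228.59 mm.
Depth of field = Df − Dn = 1228.59 − 649.77 ≈ 578.82 mm ≈ 0.579 m.

0.579 m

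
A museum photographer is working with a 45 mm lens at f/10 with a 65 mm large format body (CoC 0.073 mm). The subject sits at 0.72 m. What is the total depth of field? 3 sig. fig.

372 mm

Hyperfocal distance H = f²/(N·c) + f = 45²/(10 × 0.073) + 45 = 2025/0.73 + 45 ≈ 2819.0 mm ≈ 2.819 m.
Near limit Dn = s·(H − f)/(H + s − 2f) = 720 × (2819.0 − 45) / (2819.0 + 720 − 2 × 45) = 720 × 2774.0 / 3449.0 ≈ 579.09 mm.
Far limit Df = s·(H − f)/(H − s) = 720 × (2819.0 − 45) / (2819.0 − 720) = 720 × 2774.0 / 2099.0 ≈ 951.54 mm.
Depth of field = Df − Dn = 951.54 − 579.09 ≈ 372.45 mm.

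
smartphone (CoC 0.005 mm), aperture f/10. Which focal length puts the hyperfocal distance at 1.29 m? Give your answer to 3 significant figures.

From H = f²/(N·c) + f, with f ≪ H: f ≈ √(H·N·c) = √(1290 × 10 × 0.005) = √64.500 ≈ 8.031 mm.
Exact: f² + N·c·f − N·c·H = 0 ⇒ f = (−N·c + √((N·c)² + 4·N·c·H))/2 = (−0.05 + √258.00)/2 ≈ 8.0062 mm ≈ 8.01 mm.

8.01 mm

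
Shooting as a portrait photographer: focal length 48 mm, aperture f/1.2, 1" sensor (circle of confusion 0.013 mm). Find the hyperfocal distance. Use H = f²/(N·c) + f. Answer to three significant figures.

148 m

Hyperfocal distance H = f²/(N·c) + f = 48²/(1.2 × 0.013) + 48 = 2304/0.0156 + 48 ≈ 147740.3 mm ≈ 148 m.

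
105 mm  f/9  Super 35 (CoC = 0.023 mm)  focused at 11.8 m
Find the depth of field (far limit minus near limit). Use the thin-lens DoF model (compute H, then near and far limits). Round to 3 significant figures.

5.44 m

Hyperfocal distance H = f²/(N·c) + f = 105²/(9 × 0.023) + 105 = 11025/0.207 + 105 ≈ 53365.9 mm ≈ 53.37 m.
Near limit Dn = s·(H − f)/(H + s − 2f) = 11800 × (53365.9 − 105) / (53365.9 + 11800 − 2 × 105) = 11800 × 53260.9 / 64955.9 ≈ 9675.5 mm.
Far limit Df = s·(H − f)/(H − s) = 11800 × (53365.9 − 105) / (53365.9 − 11800) = 11800 × 53260.9 / 41565.9 ≈ 15120.1 mm.
Depth of field = Df − Dn = 15120.1 − 9675.5 ≈ 5444.6 mm ≈ 5.44 m.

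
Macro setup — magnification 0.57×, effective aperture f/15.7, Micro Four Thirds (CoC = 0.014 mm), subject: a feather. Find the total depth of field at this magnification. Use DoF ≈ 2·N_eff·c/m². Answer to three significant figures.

At magnification m, DoF ≈ 2·N_eff·c/m² = 2 × 15.7 × 0.014 / 0.57² = 0.4396 / 0.3249 ≈ 1.35 mm.

1.35 mm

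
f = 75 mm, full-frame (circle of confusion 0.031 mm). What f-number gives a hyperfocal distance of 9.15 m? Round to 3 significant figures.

f/20

Rearrange H = f²/(N·c) + f for N: N = f² / ((H − f)·c).
N = 75² / ((9150 − 75) × 0.031) = 5625 / 281.3 ≈ 20.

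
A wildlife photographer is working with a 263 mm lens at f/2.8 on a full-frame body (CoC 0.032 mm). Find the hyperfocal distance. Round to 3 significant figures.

Hyperfocal distance H = f²/(N·c) + f = 263²/(2.8 × 0.032) + 263 = 69169/0.0896 + 263 ≈ 772238.4 mm ≈ 772 m.

772 m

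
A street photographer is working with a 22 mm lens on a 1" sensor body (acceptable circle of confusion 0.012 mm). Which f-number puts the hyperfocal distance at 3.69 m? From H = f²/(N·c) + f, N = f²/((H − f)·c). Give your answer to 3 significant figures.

f/11

Rearrange H = f²/(N·c) + f for N: N = f² / ((H − f)·c).
N = 22² / ((3690 − 22) × 0.012) = 484 / 44.02 ≈ 11.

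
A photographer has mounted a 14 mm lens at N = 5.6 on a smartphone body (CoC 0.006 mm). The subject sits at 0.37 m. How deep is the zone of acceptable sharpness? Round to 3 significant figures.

45.3 mm

Hyperfocal distance H = f²/(N·c) + f = 14²/(5.6 × 0.006) + 14 = 196/0.0336 + 14 ≈ 5847.3 mm ≈ 5.847 m.
Near limit Dn = s·(H − f)/(H + s − 2f) = 370 × (5847.3 − 14) / (5847.3 + 370 − 2 × 14) = 370 × 5833.3 / 6189.3 ≈ 348.718 mm.
Far limit Df = s·(H − f)/(H − s) = 370 × (5847.3 − 14) / (5847.3 − 370) = 370 × 5833.3 / 5477.3 ≈ 394.048 mm.
Depth of field = Df − Dn = 394.048 − 348.718 ≈ 45.330 mm.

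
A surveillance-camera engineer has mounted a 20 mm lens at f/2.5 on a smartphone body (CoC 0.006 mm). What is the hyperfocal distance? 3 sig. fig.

Hyperfocal distance H = f²/(N·c) + f = 20²/(2.5 × 0.006) + 20 = 400/0.015 + 20 ≈ 26686.7 mm ≈ 26.7 m.

26.7 m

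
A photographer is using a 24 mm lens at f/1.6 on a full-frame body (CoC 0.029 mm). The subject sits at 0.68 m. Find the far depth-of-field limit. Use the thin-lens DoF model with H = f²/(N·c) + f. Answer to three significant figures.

0.718 m

Hyperfocal distance H = f²/(N·c) + f = 24²/(1.6 × 0.029) + 24 = 576/0.0464 + 24 ≈ 12437.8 mm ≈ 12.44 m.
Far limit Df = s·(H − f)/(H − s) = 680 × (12437.8 − 24) / (12437.8 − 680) = 680 × 12413.8 / 11757.8 ≈ 717.94 mm ≈ 0.718 m.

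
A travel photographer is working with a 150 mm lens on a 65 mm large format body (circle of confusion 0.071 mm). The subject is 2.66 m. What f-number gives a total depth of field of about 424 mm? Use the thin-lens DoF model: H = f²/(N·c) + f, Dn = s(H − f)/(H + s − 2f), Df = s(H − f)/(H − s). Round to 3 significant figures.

Write h = H − f = f²/(N·c). The thin-lens limits are Dn = s·h/(h + (s−f)) and Df = s·h/(h − (s−f)), so DoF = Df − Dn = 2·s·(s−f)·h / (h² − (s−f)²).
That is a quadratic in h: DoF·h² − 2·s·(s−f)·h − DoF·(s−f)² = 0 ⇒ h = (s−f)·(s + √(s² + DoF²)) / DoF = 2510 × (2660 + √(2660² + 424²)) / 424 = 2510 × (2660 + 2693.58) / 424 ≈ 31692 mm.
Then N = f²/(c·h) = 150² / (0.071 × 31692) = 22500 / 2250.1 ≈ 10.

f/10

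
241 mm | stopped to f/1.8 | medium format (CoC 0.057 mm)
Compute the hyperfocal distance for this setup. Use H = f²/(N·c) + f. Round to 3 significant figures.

Hyperfocal distance H = f²/(N·c) + f = 241²/(1.8 × 0.057) + 241 = 58081/0.1026 + 241 ≈ 566332.6 mm ≈ 566 m.

566 m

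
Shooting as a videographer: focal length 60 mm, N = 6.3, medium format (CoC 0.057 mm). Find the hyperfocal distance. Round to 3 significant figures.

10.1 m

Hyperfocal distance H = f²/(N·c) + f = 60²/(6.3 × 0.057) + 60 = 3600/0.3591 + 60 ≈ 10085.1 mm ≈ 10.1 m.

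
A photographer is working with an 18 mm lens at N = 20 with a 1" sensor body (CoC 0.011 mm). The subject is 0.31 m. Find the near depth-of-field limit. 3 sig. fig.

259 mm

Hyperfocal distance H = f²/(N·c) + f = 18²/(20 × 0.011) + 18 = 324/0.22 + 18 ≈ 1490.7 mm ≈ 1.491 m.
Near limit Dn = s·(H − f)/(H + s − 2f) = 310 × (1490.7 − 18) / (1490.7 + 310 − 2 × 18) = 310 × 1472.7 / 1764.7 ≈ 258.71 mm.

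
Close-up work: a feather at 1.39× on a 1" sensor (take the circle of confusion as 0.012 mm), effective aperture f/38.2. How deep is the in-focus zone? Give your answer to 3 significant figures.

At magnification m, DoF ≈ 2·N_eff·c/m² = 2 × 38.2 × 0.012 / 1.39² = 0.9168 / 1.932 ≈ 0.475 mm.

0.475 mm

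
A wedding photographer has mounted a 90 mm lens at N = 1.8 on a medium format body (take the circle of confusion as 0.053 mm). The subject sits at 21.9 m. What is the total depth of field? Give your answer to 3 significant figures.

Hyperfocal distance H = f²/(N·c) + f = 90²/(1.8 × 0.053) + 90 = 8100/0.0954 + 90 ≈ 84995.7 mm ≈ 85.00 m.
Near limit Dn = s·(H − f)/(H + s − 2f) = 21900 × (84995.7 − 90) / (84995.7 + 21900 − 2 × 90) = 21900 × 84905.7 / 106715.7 ≈ 17424 mm.
Far limit Df = s·(H − f)/(H − s) = 21900 × (84995.7 − 90) / (84995.7 − 21900) = 21900 × 84905.7 / 63095.7 ≈ 29470 mm.
Depth of field = Df − Dn = 29470 − 17424 ≈ 12046 mm ≈ 12.0 m.

12.0 m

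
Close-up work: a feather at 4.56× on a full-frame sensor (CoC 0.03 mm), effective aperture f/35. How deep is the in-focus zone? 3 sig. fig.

0.101 mm

At magnification m, DoF ≈ 2·N_eff·c/m² = 2 × 35 × 0.03 / 4.56² = 2.1 / 20.79 ≈ 0.101 mm.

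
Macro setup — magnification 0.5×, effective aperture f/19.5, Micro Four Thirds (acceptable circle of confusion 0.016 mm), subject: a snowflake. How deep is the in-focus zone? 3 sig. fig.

2.50 mm

At magnification m, DoF ≈ 2·N_eff·c/m² = 2 × 19.5 × 0.016 / 0.5² = 0.624 / 0.25 ≈ 2.5 mm.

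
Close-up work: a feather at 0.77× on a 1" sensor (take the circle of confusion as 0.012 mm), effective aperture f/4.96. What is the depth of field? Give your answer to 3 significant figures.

At magnification m, DoF ≈ 2·N_eff·c/m² = 2 × 4.96 × 0.012 / 0.77² = 0.119 / 0.5929 ≈ 0.201 mm.

0.201 mm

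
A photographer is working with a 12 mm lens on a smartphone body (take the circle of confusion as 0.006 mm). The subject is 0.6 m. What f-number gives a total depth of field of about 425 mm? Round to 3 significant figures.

Write h = H − f = f²/(N·c). The thin-lens limits are Dn = s·h/(h + (s−f)) and Df = s·h/(h − (s−f)), so DoF = Df − Dn = 2·s·(s−f)·h / (h² − (s−f)²).
That is a quadratic in h: DoF·h² − 2·s·(s−f)·h − DoF·(s−f)² = 0 ⇒ h = (s−f)·(s + √(s² + DoF²)) / DoF = 588 × (600 + √(600² + 425²)) / 425 = 588 × (600 + 735.272) / 425 ≈ 1847.4 mm.
Then N = f²/(c·h) = 12² / (0.006 × 1847.4) = 144 / 11.084 ≈ 13.

f/13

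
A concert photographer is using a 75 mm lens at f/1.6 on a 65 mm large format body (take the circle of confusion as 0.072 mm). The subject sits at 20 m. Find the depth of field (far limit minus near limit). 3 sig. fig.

19.6 m

Hyperfocal distance H = f²/(N·c) + f = 75²/(1.6 × 0.072) + 75 = 5625/0.1152 + 75 ≈ 48903.1 mm ≈ 48.90 m.
Near limit Dn = s·(H − f)/(H + s − 2f) = 20000 × (48903.1 − 75) / (48903.1 + 20000 − 2 × 75) = 20000 × 48828.1 / 68753.1 ≈ 14204 mm.
Far limit Df = s·(H − f)/(H − s) = 20000 × (48903.1 − 75) / (48903.1 − 20000) = 20000 × 48828.1 / 28903.1 ≈ 33787 mm.
Depth of field = Df − Dn = 33787 − 14204 ≈ 19583 mm ≈ 19.6 m.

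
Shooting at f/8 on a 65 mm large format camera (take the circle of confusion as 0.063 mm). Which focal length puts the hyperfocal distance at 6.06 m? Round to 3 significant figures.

From H = f²/(N·c) + f, with f ≪ H: f ≈ √(H·N·c) = √(6060 × 8 × 0.063) = √3054.2 ≈ 55.27 mm.
Exact: f² + N·c·f − N·c·H = 0 ⇒ f = (−N·c + √((N·c)² + 4·N·c·H))/2 = (−0.504 + √12217)/2 ≈ 55.014 mm ≈ 55.0 mm.

55.0 mm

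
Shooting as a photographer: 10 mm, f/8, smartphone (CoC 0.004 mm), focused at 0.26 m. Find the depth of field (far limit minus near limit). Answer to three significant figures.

Hyperfocal distance H = f²/(N·c) + f = 10²/(8 × 0.004) + 10 = 100/0.032 + 10 ≈ 3135.0 mm ≈ 3.135 m.
Near limit Dn = s·(H − f)/(H + s − 2f) = 260 × (3135.0 − 10) / (3135.0 + 260 − 2 × 10) = 260 × 3125.0 / 3375.0 ≈ 240.741 mm.
Far limit Df = s·(H − f)/(H − s) = 260 × (3135.0 − 10) / (3135.0 − 260) = 260 × 3125.0 / 2875.0 ≈ 282.609 mm.
Depth of field = Df − Dn = 282.609 − 240.741 ≈ 41.868 mm.

41.9 mm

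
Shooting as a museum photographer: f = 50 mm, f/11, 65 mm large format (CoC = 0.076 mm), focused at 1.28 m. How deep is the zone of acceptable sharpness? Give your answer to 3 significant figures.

Hyperfocal distance H = f²/(N·c) + f = 50²/(11 × 0.076) + 50 = 2500/0.836 + 50 ≈ 3040.4 mm ≈ 3.040 m.
Near limit Dn = s·(H − f)/(H + s − 2f) = 1280 × (3040.4 − 50) / (3040.4 + 1280 − 2 × 50) = 1280 × 2990.4 / 4220.4 ≈ 907.0 mm.
Far limit Df = s·(H − f)/(H − s) = 1280 × (3040.4 − 50) / (3040.4 − 1280) = 1280 × 2990.4 / 1760.4 ≈ 2174.3 mm.
Depth of field = Df − Dn = 2174.3 − 907.0 ≈ 1267.3 mm ≈ 1.27 m.

1.27 m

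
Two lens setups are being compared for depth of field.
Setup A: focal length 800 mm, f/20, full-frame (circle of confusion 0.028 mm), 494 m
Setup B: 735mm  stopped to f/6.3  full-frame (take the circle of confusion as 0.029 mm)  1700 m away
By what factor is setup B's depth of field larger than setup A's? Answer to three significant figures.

Setup A: H = 800²/(20×0.028) + 800 ≈ 1143657.1 mm; DoF = Df − Dn = 869030 − 345081 ≈ 523949 mm.
Setup B: H = 735²/(6.3×0.029) + 735 ≈ 2957631.6 mm; DoF = Df − Dn = 3996977 − 1079585 ≈ 2917392 mm.
Ratio = 2917392 / 523949 ≈ 5.57.

5.57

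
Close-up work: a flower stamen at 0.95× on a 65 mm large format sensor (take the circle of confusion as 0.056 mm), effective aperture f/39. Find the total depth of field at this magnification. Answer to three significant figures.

4.84 mm

At magnification m, DoF ≈ 2·N_eff·c/m² = 2 × 39 × 0.056 / 0.95² = 4.368 / 0.9025 ≈ 4.84 mm.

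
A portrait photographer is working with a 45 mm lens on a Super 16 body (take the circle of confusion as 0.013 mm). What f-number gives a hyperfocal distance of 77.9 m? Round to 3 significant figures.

Rearrange H = f²/(N·c) + f for N: N = f² / ((H − f)·c).
N = 45² / ((77900 − 45) × 0.013) = 2025 / 1012 ≈ 2.00.

f/2.00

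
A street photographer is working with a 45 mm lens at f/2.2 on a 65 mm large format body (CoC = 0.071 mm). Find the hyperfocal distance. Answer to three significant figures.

13.0 m

Hyperfocal distance H = f²/(N·c) + f = 45²/(2.2 × 0.071) + 45 = 2025/0.1562 + 45 ≈ 13009.1 mm ≈ 13.0 m.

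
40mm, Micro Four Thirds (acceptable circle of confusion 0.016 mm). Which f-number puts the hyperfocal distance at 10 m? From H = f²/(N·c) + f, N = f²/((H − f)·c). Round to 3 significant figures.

f/10

Rearrange H = f²/(N·c) + f for N: N = f² / ((H − f)·c).
N = 40² / ((10000 − 40) × 0.016) = 1600 / 159.4 ≈ 10.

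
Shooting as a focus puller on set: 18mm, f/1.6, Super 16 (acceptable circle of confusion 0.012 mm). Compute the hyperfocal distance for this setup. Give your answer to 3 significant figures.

16.9 m

Hyperfocal distance H = f²/(N·c) + f = 18²/(1.6 × 0.012) + 18 = 324/0.0192 + 18 ≈ 16893.0 mm ≈ 16.9 m.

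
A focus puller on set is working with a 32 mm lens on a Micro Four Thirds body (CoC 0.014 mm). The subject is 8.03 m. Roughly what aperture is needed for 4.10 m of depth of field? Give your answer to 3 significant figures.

f/2.20

Write h = H − f = f²/(N·c). The thin-lens limits are Dn = s·h/(h + (s−f)) and Df = s·h/(h − (s−f)), so DoF = Df − Dn = 2·s·(s−f)·h / (h² − (s−f)²).
That is a quadratic in h: DoF·h² − 2·s·(s−f)·h − DoF·(s−f)² = 0 ⇒ h = (s−f)·(s + √(s² + DoF²)) / DoF = 7998 × (8030 + √(8030² + 4100²)) / 4100 = 7998 × (8030 + 9016.15) / 4100 ≈ 33252 mm.
Then N = f²/(c·h) = 32² / (0.014 × 33252) = 1024 / 465.53 ≈ 2.20.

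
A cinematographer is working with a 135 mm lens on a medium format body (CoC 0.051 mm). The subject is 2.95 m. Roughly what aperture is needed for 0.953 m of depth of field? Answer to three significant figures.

f/20

Write h = H − f = f²/(N·c). The thin-lens limits are Dn = s·h/(h + (s−f)) and Df = s·h/(h − (s−f)), so DoF = Df − Dn = 2·s·(s−f)·h / (h² − (s−f)²).
That is a quadratic in h: DoF·h² − 2·s·(s−f)·h − DoF·(s−f)² = 0 ⇒ h = (s−f)·(s + √(s² + DoF²)) / DoF = 2815 × (2950 + √(2950² + 953²)) / 953 = 2815 × (2950 + 3100.11) / 953 ≈ 17871 mm.
Then N = f²/(c·h) = 135² / (0.051 × 17871) = 18225 / 911.42 ≈ 20.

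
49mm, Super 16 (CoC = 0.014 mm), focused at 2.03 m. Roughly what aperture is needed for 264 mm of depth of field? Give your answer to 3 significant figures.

f/5.61

Write h = H − f = f²/(N·c). The thin-lens limits are Dn = s·h/(h + (s−f)) and Df = s·h/(h − (s−f)), so DoF = Df − Dn = 2·s·(s−f)·h / (h² − (s−f)²).
That is a quadratic in h: DoF·h² − 2·s·(s−f)·h − DoF·(s−f)² = 0 ⇒ h = (s−f)·(s + √(s² + DoF²)) / DoF = 1981 × (2030 + √(2030² + 264²)) / 264 = 1981 × (2030 + 2047.09) / 264 ≈ 30594 mm.
Then N = f²/(c·h) = 49² / (0.014 × 30594) = 2401 / 428.31 ≈ 5.61.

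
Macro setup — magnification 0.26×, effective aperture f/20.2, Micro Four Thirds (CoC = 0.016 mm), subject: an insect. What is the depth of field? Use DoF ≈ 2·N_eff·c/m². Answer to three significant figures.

9.56 mm

At magnification m, DoF ≈ 2·N_eff·c/m² = 2 × 20.2 × 0.016 / 0.26² = 0.6464 / 0.0676 ≈ 9.56 mm.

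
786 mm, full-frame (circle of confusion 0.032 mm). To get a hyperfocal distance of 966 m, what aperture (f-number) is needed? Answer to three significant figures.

f/20

Rearrange H = f²/(N·c) + f for N: N = f² / ((H − f)·c).
N = 786² / ((966000 − 786) × 0.032) = 617796 / 30887 ≈ 20.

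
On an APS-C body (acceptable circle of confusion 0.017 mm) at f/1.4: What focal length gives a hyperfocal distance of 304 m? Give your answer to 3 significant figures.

85.0 mm

From H = f²/(N·c) + f, with f ≪ H: f ≈ √(H·N·c) = √(304000 × 1.4 × 0.017) = √7235.2 ≈ 85.06 mm.
Exact: f² + N·c·f − N·c·H = 0 ⇒ f = (−N·c + √((N·c)² + 4·N·c·H))/2 = (−0.0238 + √28941)/2 ≈ 85.048 mm ≈ 85.0 mm.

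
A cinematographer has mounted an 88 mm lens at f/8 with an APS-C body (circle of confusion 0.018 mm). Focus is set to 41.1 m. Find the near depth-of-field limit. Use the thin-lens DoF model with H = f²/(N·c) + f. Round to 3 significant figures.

23.3 m

Hyperfocal distance H = f²/(N·c) + f = 88²/(8 × 0.018) + 88 = 7744/0.144 + 88 ≈ 53865.8 mm ≈ 53.87 m.
Near limit Dn = s·(H − f)/(H + s − 2f) = 41100 × (53865.8 − 88) / (53865.8 + 41100 − 2 × 88) = 41100 × 53777.8 / 94789.8 ≈ 23318 mm ≈ 23.3 m.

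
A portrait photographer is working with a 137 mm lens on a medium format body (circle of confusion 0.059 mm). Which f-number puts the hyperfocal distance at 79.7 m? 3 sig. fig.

Rearrange H = f²/(N·c) + f for N: N = f² / ((H − f)·c).
N = 137² / ((79700 − 137) × 0.059) = 18769 / 4694 ≈ 4.

f/4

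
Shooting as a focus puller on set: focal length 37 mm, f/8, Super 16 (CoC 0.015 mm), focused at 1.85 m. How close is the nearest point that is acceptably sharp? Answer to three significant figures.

Hyperfocal distance H = f²/(N·c) + f = 37²/(8 × 0.015) + 37 = 1369/0.12 + 37 ≈ 11445.3 mm ≈ 11.45 m.
Near limit Dn = s·(H − f)/(H + s − 2f) = 1850 × (11445.3 − 37) / (11445.3 + 1850 − 2 × 37) = 1850 × 11408.3 / 13221.3 ≈ 1596.3 mm ≈ 1.60 m.

1.60 m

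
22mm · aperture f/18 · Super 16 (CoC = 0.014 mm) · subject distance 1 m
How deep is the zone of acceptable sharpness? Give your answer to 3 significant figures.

1.37 m

Hyperfocal distance H = f²/(N·c) + f = 22²/(18 × 0.014) + 22 = 484/0.252 + 22 ≈ 1942.6 mm ≈ 1.943 m.
Near limit Dn = s·(H − f)/(H + s − 2f) = 1000 × (1942.6 − 22) / (1942.6 + 1000 − 2 × 22) = 1000 × 1920.6 / 2898.6 ≈ 662.6 mm.
Far limit Df = s·(H − f)/(H − s) = 1000 × (1942.6 − 22) / (1942.6 − 1000) = 1000 × 1920.6 / 942.6 ≈ 2037.5 mm.
Depth of field = Df − Dn = 2037.5 − 662.6 ≈ 1374.9 mm ≈ 1.37 m.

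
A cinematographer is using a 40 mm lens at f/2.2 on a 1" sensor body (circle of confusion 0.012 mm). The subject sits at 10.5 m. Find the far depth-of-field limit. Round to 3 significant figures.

Hyperfocal distance H = f²/(N·c) + f = 40²/(2.2 × 0.012) + 40 = 1600/0.0264 + 40 ≈ 60646.1 mm ≈ 60.65 m.
Far limit Df = s·(H − f)/(H − s) = 10500 × (60646.1 − 40) / (60646.1 − 10500) = 10500 × 60606.1 / 50146.1 ≈ 12690 mm ≈ 12.7 m.

12.7 m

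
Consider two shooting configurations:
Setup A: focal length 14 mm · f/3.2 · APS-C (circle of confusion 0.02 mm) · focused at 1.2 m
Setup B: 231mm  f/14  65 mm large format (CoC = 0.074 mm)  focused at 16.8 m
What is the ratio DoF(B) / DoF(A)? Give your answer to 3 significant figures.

Setup A: H = 14²/(3.2×0.02) + 14 ≈ 3076.5 mm; DoF = Df − Dn = 1958.4 − 865.0 ≈ 1093.4 mm.
Setup B: H = 231²/(14×0.074) + 231 ≈ 51737.8 mm; DoF = Df − Dn = 24767 − 12711 ≈ 12056 mm.
Ratio = 12056 / 1093.4 ≈ 11.0.

11.0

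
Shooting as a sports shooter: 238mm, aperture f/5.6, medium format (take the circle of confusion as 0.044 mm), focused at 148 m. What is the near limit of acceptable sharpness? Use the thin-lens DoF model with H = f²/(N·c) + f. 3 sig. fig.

Hyperfocal distance H = f²/(N·c) + f = 238²/(5.6 × 0.044) + 238 = 56644/0.2464 + 238 ≈ 230124.4 mm ≈ 230.1 m.
Near limit Dn = s·(H − f)/(H + s − 2f) = 148000 × (230124.4 − 238) / (230124.4 + 148000 − 2 × 238) = 148000 × 229886.4 / 377648.4 ≈ 90092 mm ≈ 90.1 m.

90.1 m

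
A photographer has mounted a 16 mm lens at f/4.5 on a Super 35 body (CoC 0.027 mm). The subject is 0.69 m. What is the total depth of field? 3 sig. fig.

492 mm

Hyperfocal distance H = f²/(N·c) + f = 16²/(4.5 × 0.027) + 16 = 256/0.1215 + 16 ≈ 2123.0 mm ≈ 2.123 m.
Near limit Dn = s·(H − f)/(H + s − 2f) = 690 × (2123.0 − 16) / (2123.0 + 690 − 2 × 16) = 690 × 2107.0 / 2781.0 ≈ 522.77 mm.
Far limit Df = s·(H − f)/(H − s) = 690 × (2123.0 − 16) / (2123.0 − 690) = 690 × 2107.0 / 1433.0 ≈ 1014.54 mm.
Depth of field = Df − Dn = 1014.54 − 522.77 ≈ 491.77 mm.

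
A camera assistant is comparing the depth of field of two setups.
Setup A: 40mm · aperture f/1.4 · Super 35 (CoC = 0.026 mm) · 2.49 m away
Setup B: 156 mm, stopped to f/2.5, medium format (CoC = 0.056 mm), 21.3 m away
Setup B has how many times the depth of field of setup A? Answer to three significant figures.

Setup A: H = 40²/(1.4×0.026) + 40 ≈ 43996.0 mm; DoF = Df − Dn = 2636.98 − 2358.54 ≈ 278.44 mm.
Setup B: H = 156²/(2.5×0.056) + 156 ≈ 173984.6 mm; DoF = Df − Dn = 24249.7 − 18990.1 ≈ 5259.6 mm.
Ratio = 5259.6 / 278.44 ≈ 18.9.

18.9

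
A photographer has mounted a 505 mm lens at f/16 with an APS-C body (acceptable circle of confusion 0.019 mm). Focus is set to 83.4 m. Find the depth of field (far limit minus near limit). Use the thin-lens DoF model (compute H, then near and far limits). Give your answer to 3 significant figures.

Hyperfocal distance H = f²/(N·c) + f = 505²/(16 × 0.019) + 505 = 255025/0.304 + 505 ≈ 839403.0 mm ≈ 839.4 m.
Near limit Dn = s·(H − f)/(H + s − 2f) = 83400 × (839403.0 − 505) / (839403.0 + 83400 − 2 × 505) = 83400 × 838898.0 / 921793.0 ≈ 75900 mm.
Far limit Df = s·(H − f)/(H − s) = 83400 × (839403.0 − 505) / (839403.0 − 83400) = 83400 × 838898.0 / 756003.0 ≈ 92545 mm.
Depth of field = Df − Dn = 92545 − 75900 ≈ 16645 mm ≈ 16.6 m.

16.6 m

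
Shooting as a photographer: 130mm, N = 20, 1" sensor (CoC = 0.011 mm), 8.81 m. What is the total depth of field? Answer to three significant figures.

2.02 m

Hyperfocal distance H = f²/(N·c) + f = 130²/(20 × 0.011) + 130 = 16900/0.22 + 130 ≈ 76948.2 mm ≈ 76.95 m.
Near limit Dn = s·(H − f)/(H + s − 2f) = 8810 × (76948.2 − 130) / (76948.2 + 8810 − 2 × 130) = 8810 × 76818.2 / 85498.2 ≈ 7915.6 mm.
Far limit Df = s·(H − f)/(H − s) = 8810 × (76948.2 − 130) / (76948.2 − 8810) = 8810 × 76818.2 / 68138.2 ≈ 9932.3 mm.
Depth of field = Df − Dn = 9932.3 − 7915.6 ≈ 2016.7 mm ≈ 2.02 m.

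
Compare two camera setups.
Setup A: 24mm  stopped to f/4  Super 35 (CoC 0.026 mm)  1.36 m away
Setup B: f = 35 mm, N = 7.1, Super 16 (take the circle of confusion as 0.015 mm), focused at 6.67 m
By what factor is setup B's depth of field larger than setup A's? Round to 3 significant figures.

Setup A: H = 24²/(4×0.026) + 24 ≈ 5562.5 mm; DoF = Df − Dn = 1792.36 − 1095.69 ≈ 696.67 mm.
Setup B: H = 35²/(7.1×0.015) + 35 ≈ 11537.3 mm; DoF = Df − Dn = 15762 − 4230 ≈ 11532 mm.
Ratio = 11532 / 696.67 ≈ 16.6.

16.6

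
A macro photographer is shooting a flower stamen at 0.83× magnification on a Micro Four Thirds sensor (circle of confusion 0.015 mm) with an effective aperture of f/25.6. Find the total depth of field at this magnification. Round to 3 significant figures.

1.11 mm

At magnification m, DoF ≈ 2·N_eff·c/m² = 2 × 25.6 × 0.015 / 0.83² = 0.768 / 0.6889 ≈ 1.11 mm.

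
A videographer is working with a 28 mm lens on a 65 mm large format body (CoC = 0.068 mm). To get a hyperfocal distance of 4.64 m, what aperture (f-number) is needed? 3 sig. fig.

Rearrange H = f²/(N·c) + f for N: N = f² / ((H − f)·c).
N = 28² / ((4640 − 28) × 0.068) = 784 / 313.6 ≈ 2.50.

f/2.50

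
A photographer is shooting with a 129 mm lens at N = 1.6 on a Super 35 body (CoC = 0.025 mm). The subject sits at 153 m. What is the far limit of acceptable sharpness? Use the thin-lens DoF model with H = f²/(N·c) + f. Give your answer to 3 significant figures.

Hyperfocal distance H = f²/(N·c) + f = 129²/(1.6 × 0.025) + 129 = 16641/0.04 + 129 ≈ 416154.0 mm ≈ 416.2 m.
Far limit Df = s·(H − f)/(H − s) = 153000 × (416154.0 − 129) / (416154.0 − 153000) = 153000 × 416025.0 / 263154.0 ≈ 241881 mm ≈ 242 m.

242 m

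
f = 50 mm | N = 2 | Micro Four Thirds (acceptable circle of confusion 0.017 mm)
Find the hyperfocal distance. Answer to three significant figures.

73.6 m

Hyperfocal distance H = f²/(N·c) + f = 50²/(2 × 0.017) + 50 = 2500/0.034 + 50 ≈ 73579.4 mm ≈ 73.6 m.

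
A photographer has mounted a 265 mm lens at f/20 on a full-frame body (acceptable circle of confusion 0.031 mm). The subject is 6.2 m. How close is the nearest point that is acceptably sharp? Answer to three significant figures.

5.89 m

Hyperfocal distance H = f²/(N·c) + f = 265²/(20 × 0.031) + 265 = 70225/0.62 + 265 ≈ 113531.1 mm ≈ 113.5 m.
Near limit Dn = s·(H − f)/(H + s − 2f) = 6200 × (113531.1 − 265) / (113531.1 + 6200 − 2 × 265) = 6200 × 113266.1 / 119201.1 ≈ 5891.3 mm ≈ 5.89 m.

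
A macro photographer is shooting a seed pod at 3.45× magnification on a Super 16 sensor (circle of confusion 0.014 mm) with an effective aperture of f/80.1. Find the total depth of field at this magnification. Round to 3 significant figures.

At magnification m, DoF ≈ 2·N_eff·c/m² = 2 × 80.1 × 0.014 / 3.45² = 2.243 / 11.9 ≈ 0.188 mm.

0.188 mm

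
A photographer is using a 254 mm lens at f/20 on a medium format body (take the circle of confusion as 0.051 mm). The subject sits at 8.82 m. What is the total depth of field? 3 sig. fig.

2.43 m

Hyperfocal distance H = f²/(N·c) + f = 254²/(20 × 0.051) + 254 = 64516/1.02 + 254 ≈ 63505.0 mm ≈ 63.50 m.
Near limit Dn = s·(H − f)/(H + s − 2f) = 8820 × (63505.0 − 254) / (63505.0 + 8820 − 2 × 254) = 8820 × 63251.0 / 71817.0 ≈ 7768.0 mm.
Far limit Df = s·(H − f)/(H − s) = 8820 × (63505.0 − 254) / (63505.0 − 8820) = 8820 × 63251.0 / 54685.0 ≈ 10201.6 mm.
Depth of field = Df − Dn = 10201.6 − 7768.0 ≈ 2433.6 mm ≈ 2.43 m.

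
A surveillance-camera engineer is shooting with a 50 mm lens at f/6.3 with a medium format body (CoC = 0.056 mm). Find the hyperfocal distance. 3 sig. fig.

7.14 m

Hyperfocal distance H = f²/(N·c) + f = 50²/(6.3 × 0.056) + 50 = 2500/0.3528 + 50 ≈ 7136.2 mm ≈ 7.14 m.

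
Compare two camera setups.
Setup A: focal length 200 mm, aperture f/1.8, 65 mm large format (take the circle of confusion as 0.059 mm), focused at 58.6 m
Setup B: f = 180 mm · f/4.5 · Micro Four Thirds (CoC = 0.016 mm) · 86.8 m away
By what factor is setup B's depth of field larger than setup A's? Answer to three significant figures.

1.86

Setup A: H = 200²/(1.8×0.059) + 200 ≈ 376847.8 mm; DoF = Df − Dn = 69353 − 50734 ≈ 18619 mm.
Setup B: H = 180²/(4.5×0.016) + 180 ≈ 450180.0 mm; DoF = Df − Dn = 107491 − 72789 ≈ 34702 mm.
Ratio = 34702 / 18619 ≈ 1.86.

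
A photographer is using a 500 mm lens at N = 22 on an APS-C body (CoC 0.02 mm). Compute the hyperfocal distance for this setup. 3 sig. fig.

569 m

Hyperfocal distance H = f²/(N·c) + f = 500²/(22 × 0.02) + 500 = 250000/0.44 + 500 ≈ 568681.8 mm ≈ 569 m.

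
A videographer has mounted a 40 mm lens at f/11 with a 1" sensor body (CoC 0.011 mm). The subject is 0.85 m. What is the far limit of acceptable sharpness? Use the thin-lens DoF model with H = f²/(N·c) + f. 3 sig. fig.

0.905 m

Hyperfocal distance H = f²/(N·c) + f = 40²/(11 × 0.011) + 40 = 1600/0.121 + 40 ≈ 13263.1 mm ≈ 13.26 m.
Far limit Df = s·(H − f)/(H − s) = 850 × (13263.1 − 40) / (13263.1 − 850) = 850 × 13223.1 / 12413.1 ≈ 905.47 mm ≈ 0.905 m.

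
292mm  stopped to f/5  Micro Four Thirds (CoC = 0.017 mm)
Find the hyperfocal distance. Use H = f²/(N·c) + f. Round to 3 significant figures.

Hyperfocal distance H = f²/(N·c) + f = 292²/(5 × 0.017) + 292 = 85264/0.085 + 292 ≈ 1003397.9 mm ≈ 1000 m.

1000 m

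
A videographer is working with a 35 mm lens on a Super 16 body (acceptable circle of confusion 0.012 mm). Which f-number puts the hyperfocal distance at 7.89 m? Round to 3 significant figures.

Rearrange H = f²/(N·c) + f for N: N = f² / ((H − f)·c).
N = 35² / ((7890 − 35) × 0.012) = 1225 / 94.26 ≈ 13.

f/13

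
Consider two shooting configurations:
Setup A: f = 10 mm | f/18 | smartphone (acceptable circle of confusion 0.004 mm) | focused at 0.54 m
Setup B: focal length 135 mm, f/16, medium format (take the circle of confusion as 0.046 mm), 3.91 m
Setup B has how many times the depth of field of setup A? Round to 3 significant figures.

2.53

Setup A: H = 10²/(18×0.004) + 10 ≈ 1398.9 mm; DoF = Df − Dn = 873.22 − 390.85 ≈ 482.37 mm.
Setup B: H = 135²/(16×0.046) + 135 ≈ 24897.2 mm; DoF = Df − Dn = 4613.3 − 3392.8 ≈ 1220.5 mm.
Ratio = 1220.5 / 482.37 ≈ 2.53.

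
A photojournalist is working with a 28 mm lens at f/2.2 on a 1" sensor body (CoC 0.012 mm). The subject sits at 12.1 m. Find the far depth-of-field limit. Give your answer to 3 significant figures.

Hyperfocal distance H = f²/(N·c) + f = 28²/(2.2 × 0.012) + 28 = 784/0.0264 + 28 ≈ 29725.0 mm ≈ 29.72 m.
Far limit Df = s·(H − f)/(H − s) = 12100 × (29725.0 − 28) / (29725.0 − 12100) = 12100 × 29697.0 / 17625.0 ≈ 20388 mm ≈ 20.4 m.

20.4 m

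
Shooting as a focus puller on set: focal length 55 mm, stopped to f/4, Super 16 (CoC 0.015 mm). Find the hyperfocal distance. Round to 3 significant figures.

50.5 m

Hyperfocal distance H = f²/(N·c) + f = 55²/(4 × 0.015) + 55 = 3025/0.06 + 55 ≈ 50471.7 mm ≈ 50.5 m.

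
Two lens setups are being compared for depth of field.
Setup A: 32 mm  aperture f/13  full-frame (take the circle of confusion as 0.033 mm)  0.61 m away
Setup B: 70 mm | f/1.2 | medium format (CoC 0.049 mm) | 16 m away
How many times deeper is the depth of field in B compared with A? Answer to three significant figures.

Setup A: H = 32²/(13×0.033) + 32 ≈ 2418.9 mm; DoF = Df − Dn = 804.91 − 491.08 ≈ 313.83 mm.
Setup B: H = 70²/(1.2×0.049) + 70 ≈ 83403.3 mm; DoF = Df − Dn = 19781.4 − 13432.3 ≈ 6349.1 mm.
Ratio = 6349.1 / 313.83 ≈ 20.2.

20.2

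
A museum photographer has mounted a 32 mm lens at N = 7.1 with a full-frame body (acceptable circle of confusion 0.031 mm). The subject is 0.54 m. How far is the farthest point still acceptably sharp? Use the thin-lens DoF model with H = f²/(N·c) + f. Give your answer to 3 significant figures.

Hyperfocal distance H = f²/(N·c) + f = 32²/(7.1 × 0.031) + 32 = 1024/0.2201 + 32 ≈ 4684.4 mm ≈ 4.684 m.
Far limit Df = s·(H − f)/(H − s) = 540 × (4684.4 − 32) / (4684.4 − 540) = 540 × 4652.4 / 4144.4 ≈ 606.19 mm ≈ 0.606 m.

0.606 m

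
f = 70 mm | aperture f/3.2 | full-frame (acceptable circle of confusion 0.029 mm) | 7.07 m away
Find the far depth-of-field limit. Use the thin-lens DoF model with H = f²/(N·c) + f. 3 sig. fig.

Hyperfocal distance H = f²/(N·c) + f = 70²/(3.2 × 0.029) + 70 = 4900/0.0928 + 70 ≈ 52871.7 mm ≈ 52.87 m.
Far limit Df = s·(H − f)/(H − s) = 7070 × (52871.7 − 70) / (52871.7 − 7070) = 7070 × 52801.7 / 45801.7 ≈ 8150.5 mm ≈ 8.15 m.

8.15 m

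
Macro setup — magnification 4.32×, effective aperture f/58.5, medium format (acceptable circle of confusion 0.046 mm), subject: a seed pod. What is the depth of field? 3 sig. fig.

0.288 mm

At magnification m, DoF ≈ 2·N_eff·c/m² = 2 × 58.5 × 0.046 / 4.32² = 5.382 / 18.66 ≈ 0.288 mm.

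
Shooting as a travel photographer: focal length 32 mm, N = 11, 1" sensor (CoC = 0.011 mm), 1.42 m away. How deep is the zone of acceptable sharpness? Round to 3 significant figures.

Hyperfocal distance H = f²/(N·c) + f = 32²/(11 × 0.011) + 32 = 1024/0.121 + 32 ≈ 8494.8 mm ≈ 8.495 m.
Near limit Dn = s·(H − f)/(H + s − 2f) = 1420 × (8494.8 − 32) / (8494.8 + 1420 − 2 × 32) = 1420 × 8462.8 / 9850.8 ≈ 1219.92 mm.
Far limit Df = s·(H − f)/(H − s) = 1420 × (8494.8 − 32) / (8494.8 − 1420) = 1420 × 8462.8 / 7074.8 ≈ 1698.59 mm.
Depth of field = Df − Dn = 1698.59 − 1219.92 ≈ 478.67 mm.

479 mm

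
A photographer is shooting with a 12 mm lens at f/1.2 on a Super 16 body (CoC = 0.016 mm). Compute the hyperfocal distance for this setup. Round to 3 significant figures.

7.51 m

Hyperfocal distance H = f²/(N·c) + f = 12²/(1.2 × 0.016) + 12 = 144/0.0192 + 12 ≈ 7512.0 mm ≈ 7.51 m.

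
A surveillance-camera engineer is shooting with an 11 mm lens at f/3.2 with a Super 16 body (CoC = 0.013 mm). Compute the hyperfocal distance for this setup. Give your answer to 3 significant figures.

2.92 m

Hyperfocal distance H = f²/(N·c) + f = 11²/(3.2 × 0.013) + 11 = 121/0.0416 + 11 ≈ 2919.7 mm ≈ 2.92 m.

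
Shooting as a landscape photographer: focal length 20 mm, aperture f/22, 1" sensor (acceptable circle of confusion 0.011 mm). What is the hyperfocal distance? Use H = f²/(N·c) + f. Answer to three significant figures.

Hyperfocal distance H = f²/(N·c) + f = 20²/(22 × 0.011) + 20 = 400/0.242 + 20 ≈ 1672.9 mm ≈ 1.67 m.

1.67 m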